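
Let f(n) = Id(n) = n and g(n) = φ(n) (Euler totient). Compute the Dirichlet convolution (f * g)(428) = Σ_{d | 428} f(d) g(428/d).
(Id * φ)(428) = 1704

Divisors of 428: [1, 2, 4, 107, 214, 428]. For each d | 428:
  d = 1: Id(1) · φ(428/1) = 1 · 212 = 212
  d = 2: Id(2) · φ(428/2) = 2 · 106 = 212
  d = 4: Id(4) · φ(428/4) = 4 · 106 = 424
  d = 107: Id(107) · φ(428/107) = 107 · 2 = 214
  d = 214: Id(214) · φ(428/214) = 214 · 1 = 214
  d = 428: Id(428) · φ(428/428) = 428 · 1 = 428
Summing: (Id * φ)(428) = 212 + 212 + 424 + 214 + 214 + 428 = 1704.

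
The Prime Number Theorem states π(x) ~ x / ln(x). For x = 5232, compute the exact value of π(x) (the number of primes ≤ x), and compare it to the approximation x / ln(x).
π(5232) = 695;  x/ln(x) ≈ 611.03;  relative error ≈ 12.08%.

Directly count primes up to 5232: π(5232) = 695. The PNT approximation gives 5232/ln(5232) ≈ 5232/8.56255 ≈ 611.03. Relative error (π(x) − x/ln(x)) / π(x) ≈ 12.08%; the approximation is known to undercount slightly (Li(x) is a better estimate).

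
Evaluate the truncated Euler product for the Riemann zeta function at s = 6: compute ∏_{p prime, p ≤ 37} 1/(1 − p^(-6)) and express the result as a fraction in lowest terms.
∏ = 2571922726855099316399649303649342571118604998275/2528078112959041874006989121312570427443559530496

The primes p ≤ 37 are [2, 3, 5, 7, 11, 13, 17, 19, 23, 29, 31, 37]. For each prime, (1 − 1/p^6)^(-1) = p^6 / (p^6 − 1). The product is (1 − 1/2^6)^(-1), (1 − 1/3^6)^(-1), (1 − 1/5^6)^(-1), (1 − 1/7^6)^(-1), (1 − 1/11^6)^(-1), (1 − 1/13^6)^(-1), (1 − 1/17^6)^(-1), (1 − 1/19^6)^(-1), (1 − 1/23^6)^(-1), (1 − 1/29^6)^(-1), (1 − 1/31^6)^(-1), (1 − 1/37^6)^(-1) = ∏ p^6 / (p^6 − 1) = 2571922726855099316399649303649342571118604998275/2528078112959041874006989121312570427443559530496.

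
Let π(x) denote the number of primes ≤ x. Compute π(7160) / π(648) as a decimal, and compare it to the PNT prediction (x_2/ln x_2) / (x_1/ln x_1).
π(7160)/π(648) = 916/118 ≈ 7.7627;  PNT prediction ≈ 8.0589.

π(648) = 118 and π(7160) = 916, so π(7160)/π(648) ≈ 7.7627. The PNT-predicted ratio is (7160/ln(7160)) / (648/ln(648)) ≈ 8.0589. The two agree to within a few percent, as expected.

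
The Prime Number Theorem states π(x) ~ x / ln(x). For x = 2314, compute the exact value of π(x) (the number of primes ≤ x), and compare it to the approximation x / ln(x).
π(2314) = 344;  x/ln(x) ≈ 298.71;  relative error ≈ 13.17%.

Directly count primes up to 2314: π(2314) = 344. The PNT approximation gives 2314/ln(2314) ≈ 2314/7.74673 ≈ 298.71. Relative error (π(x) − x/ln(x)) / π(x) ≈ 13.17%; the approximation is known to undercount slightly (Li(x) is a better estimate).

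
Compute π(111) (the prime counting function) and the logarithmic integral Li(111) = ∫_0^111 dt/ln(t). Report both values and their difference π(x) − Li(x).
π(111) = 29;  Li(111) ≈ 32.49;  π(x) − Li(x) ≈ -3.49.

Direct count of primes ≤ 111 gives π(111) = 29. Numerical evaluation of the logarithmic integral gives Li(111) ≈ 32.49. The difference π(x) − Li(x) ≈ -3.49 is typically negative for small/moderate x (Li(x) overestimates), though Littlewood's theorem shows this sign changes infinitely often.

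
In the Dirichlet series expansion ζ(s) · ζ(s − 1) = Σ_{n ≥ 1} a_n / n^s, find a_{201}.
σ(201) = 272

In the product (Σ m^0/m^s)(Σ k / k^s) = Σ (Σ_{d | n} d) / n^s, the coefficient of 1/n^s is σ(n) = Σ_{d | n} d. For n = 201, divisors are [1, 3, 67, 201]; summing: σ(201) = 272.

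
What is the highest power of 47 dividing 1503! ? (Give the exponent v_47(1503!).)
v_47(1503!) = 31

Legendre's formula: v_p(n!) = Σ_{k ≥ 1} ⌊n / p^k⌋. For p = 47, n = 1503, the terms are:
  ⌊1503/47^1⌋ = ⌊1503/47⌋ = 31
(the next term ⌊1503/47^2⌋ = 0, terminating the sum). Summing: v_47(1503!) = 31 = 31.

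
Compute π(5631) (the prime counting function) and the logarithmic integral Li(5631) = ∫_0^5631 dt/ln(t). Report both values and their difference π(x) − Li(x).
π(5631) = 739;  Li(5631) ≈ 757.84;  π(x) − Li(x) ≈ -18.84.

Direct count of primes ≤ 5631 gives π(5631) = 739. Numerical evaluation of the logarithmic integral gives Li(5631) ≈ 757.84. The difference π(x) − Li(x) ≈ -18.84 is typically negative for small/moderate x (Li(x) overestimates), though Littlewood's theorem shows this sign changes infinitely often.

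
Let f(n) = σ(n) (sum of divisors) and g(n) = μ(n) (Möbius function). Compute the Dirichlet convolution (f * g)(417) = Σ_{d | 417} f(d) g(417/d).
(σ * μ)(417) = 417

Divisors of 417: [1, 3, 139, 417]. For each d | 417:
  d = 1: σ(1) · μ(417/1) = 1 · 1 = 1
  d = 3: σ(3) · μ(417/3) = 4 · -1 = -4
  d = 139: σ(139) · μ(417/139) = 140 · -1 = -140
  d = 417: σ(417) · μ(417/417) = 560 · 1 = 560
Summing: (σ * μ)(417) = 1 + -4 + -140 + 560 = 417.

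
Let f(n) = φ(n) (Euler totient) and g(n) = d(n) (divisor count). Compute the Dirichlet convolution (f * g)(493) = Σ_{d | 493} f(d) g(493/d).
(φ * d)(493) = 540

Divisors of 493: [1, 17, 29, 493]. For each d | 493:
  d = 1: φ(1) · d(493/1) = 1 · 4 = 4
  d = 17: φ(17) · d(493/17) = 16 · 2 = 32
  d = 29: φ(29) · d(493/29) = 28 · 2 = 56
  d = 493: φ(493) · d(493/493) = 448 · 1 = 448
Summing: (φ * d)(493) = 4 + 32 + 56 + 448 = 540.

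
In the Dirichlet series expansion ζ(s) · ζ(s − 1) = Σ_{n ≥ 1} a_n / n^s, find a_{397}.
σ(397) = 398

In the product (Σ m^0/m^s)(Σ k / k^s) = Σ (Σ_{d | n} d) / n^s, the coefficient of 1/n^s is σ(n) = Σ_{d | n} d. For n = 397, divisors are [1, 397]; summing: σ(397) = 398.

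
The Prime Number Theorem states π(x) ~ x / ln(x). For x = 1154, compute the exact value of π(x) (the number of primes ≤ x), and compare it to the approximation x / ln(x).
π(1154) = 191;  x/ln(x) ≈ 163.66;  relative error ≈ 14.31%.

Directly count primes up to 1154: π(1154) = 191. The PNT approximation gives 1154/ln(1154) ≈ 1154/7.05099 ≈ 163.66. Relative error (π(x) − x/ln(x)) / π(x) ≈ 14.31%; the approximation is known to undercount slightly (Li(x) is a better estimate).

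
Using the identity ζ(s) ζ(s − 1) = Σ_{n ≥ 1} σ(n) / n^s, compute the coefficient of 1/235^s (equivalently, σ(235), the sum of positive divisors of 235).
σ(235) = 288

In the product (Σ m^0/m^s)(Σ k / k^s) = Σ (Σ_{d | n} d) / n^s, the coefficient of 1/n^s is σ(n) = Σ_{d | n} d. For n = 235, divisors are [1, 5, 47, 235]; summing: σ(235) = 288.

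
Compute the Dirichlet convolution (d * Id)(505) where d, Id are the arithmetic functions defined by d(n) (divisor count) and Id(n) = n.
(d * Id)(505) = 721

Divisors of 505: [1, 5, 101, 505]. For each d | 505:
  d = 1: d(1) · Id(505/1) = 1 · 505 = 505
  d = 5: d(5) · Id(505/5) = 2 · 101 = 202
  d = 101: d(101) · Id(505/101) = 2 · 5 = 10
  d = 505: d(505) · Id(505/505) = 4 · 1 = 4
Summing: (d * Id)(505) = 505 + 202 + 10 + 4 = 721.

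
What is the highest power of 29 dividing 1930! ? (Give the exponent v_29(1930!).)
v_29(1930!) = 68

Legendre's formula: v_p(n!) = Σ_{k ≥ 1} ⌊n / p^k⌋. For p = 29, n = 1930, the terms are:
  ⌊1930/29^1⌋ = ⌊1930/29⌋ = 66
  ⌊1930/29^2⌋ = ⌊1930/841⌋ = 2
(the next term ⌊1930/29^3⌋ = 0, terminating the sum). Summing: v_29(1930!) = 66 + 2 = 68.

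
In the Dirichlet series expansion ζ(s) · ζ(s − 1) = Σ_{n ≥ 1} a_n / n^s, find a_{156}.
σ(156) = 392

In the product (Σ m^0/m^s)(Σ k / k^s) = Σ (Σ_{d | n} d) / n^s, the coefficient of 1/n^s is σ(n) = Σ_{d | n} d. For n = 156, divisors are [1, 2, 3, 4, 6, 12, 13, 26, 39, 52, 78, 156]; summing: σ(156) = 392.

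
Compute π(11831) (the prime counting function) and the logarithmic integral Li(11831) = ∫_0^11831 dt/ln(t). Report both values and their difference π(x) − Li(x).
π(11831) = 1419;  Li(11831) ≈ 1443.09;  π(x) − Li(x) ≈ -24.09.

Direct count of primes ≤ 11831 gives π(11831) = 1419. Numerical evaluation of the logarithmic integral gives Li(11831) ≈ 1443.09. The difference π(x) − Li(x) ≈ -24.09 is typically negative for small/moderate x (Li(x) overestimates), though Littlewood's theorem shows this sign changes infinitely often.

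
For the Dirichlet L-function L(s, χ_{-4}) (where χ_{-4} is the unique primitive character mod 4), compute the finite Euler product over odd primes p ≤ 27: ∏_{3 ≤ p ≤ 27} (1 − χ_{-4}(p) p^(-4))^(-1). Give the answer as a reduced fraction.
∏ = 2907090265708363109850475/2939590979896221115088896

The odd primes p ≤ 27 are [3, 5, 7, 11, 13, 17, 19, 23]. For each, χ(p) = 1 if p ≡ 1 mod 4, χ(p) = −1 if p ≡ 3 mod 4. Taking (1 − χ(p)/p^4)^(-1) = p^4/(p^4 − χ(p)): (1 − (-1)/3^4)^(-1) · (1 − (1)/5^4)^(-1) · (1 − (-1)/7^4)^(-1) · (1 − (-1)/11^4)^(-1) · (1 − (1)/13^4)^(-1) · (1 − (1)/17^4)^(-1) · (1 − (-1)/19^4)^(-1) · (1 − (-1)/23^4)^(-1) = 2907090265708363109850475/2939590979896221115088896.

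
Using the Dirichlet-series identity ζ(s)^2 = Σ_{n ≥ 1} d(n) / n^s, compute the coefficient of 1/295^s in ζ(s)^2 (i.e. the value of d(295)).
d(295) = 4

ζ(s)^2 = (Σ 1/m^s)(Σ 1/k^s). The coefficient of 1/n^s in the product is the number of ordered pairs (m, k) with mk = n, which equals d(n). For n = 295, divisors are [1, 5, 59, 295], so d(295) = 4.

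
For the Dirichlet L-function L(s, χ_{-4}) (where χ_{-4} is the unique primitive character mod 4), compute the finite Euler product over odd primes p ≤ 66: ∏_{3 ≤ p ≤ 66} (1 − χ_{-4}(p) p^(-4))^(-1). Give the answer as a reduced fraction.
∏ = 81934214988902113115031508050672702841756592198516788686922065253543/82850154482442028729801746725895742819441886414557775886809038848000

The odd primes p ≤ 66 are [3, 5, 7, 11, 13, 17, 19, 23, 29, 31, 37, 41, 43, 47, 53, 59, 61]. For each, χ(p) = 1 if p ≡ 1 mod 4, χ(p) = −1 if p ≡ 3 mod 4. Taking (1 − χ(p)/p^4)^(-1) = p^4/(p^4 − χ(p)): (1 − (-1)/3^4)^(-1) · (1 − (1)/5^4)^(-1) · (1 − (-1)/7^4)^(-1) · (1 − (-1)/11^4)^(-1) · (1 − (1)/13^4)^(-1) · (1 − (1)/17^4)^(-1) · (1 − (-1)/19^4)^(-1) · (1 − (-1)/23^4)^(-1) · (1 − (1)/29^4)^(-1) · (1 − (-1)/31^4)^(-1) · (1 − (1)/37^4)^(-1) · (1 − (1)/41^4)^(-1) · (1 − (-1)/43^4)^(-1) · (1 − (-1)/47^4)^(-1) · (1 − (1)/53^4)^(-1) · (1 − (-1)/59^4)^(-1) · (1 − (1)/61^4)^(-1) = 81934214988902113115031508050672702841756592198516788686922065253543/82850154482442028729801746725895742819441886414557775886809038848000.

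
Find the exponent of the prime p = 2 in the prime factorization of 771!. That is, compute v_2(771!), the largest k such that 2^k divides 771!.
v_2(771!) = 767

Legendre's formula: v_p(n!) = Σ_{k ≥ 1} ⌊n / p^k⌋. For p = 2, n = 771, the terms are:
  ⌊771/2^1⌋ = ⌊771/2⌋ = 385
  ⌊771/2^2⌋ = ⌊771/4⌋ = 192
  ⌊771/2^3⌋ = ⌊771/8⌋ = 96
  ⌊771/2^4⌋ = ⌊771/16⌋ = 48
  ⌊771/2^5⌋ = ⌊771/32⌋ = 24
  ⌊771/2^6⌋ = ⌊771/64⌋ = 12
  ⌊771/2^7⌋ = ⌊771/128⌋ = 6
  ⌊771/2^8⌋ = ⌊771/256⌋ = 3
  ⌊771/2^9⌋ = ⌊771/512⌋ = 1
(the next term ⌊771/2^10⌋ = 0, terminating the sum). Summing: v_2(771!) = 385 + 192 + 96 + 48 + 24 + 12 + 6 + 3 + 1 = 767.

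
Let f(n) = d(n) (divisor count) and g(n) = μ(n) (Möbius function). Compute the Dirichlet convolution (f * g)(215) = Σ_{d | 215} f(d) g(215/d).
(d * μ)(215) = 1

Divisors of 215: [1, 5, 43, 215]. For each d | 215:
  d = 1: d(1) · μ(215/1) = 1 · 1 = 1
  d = 5: d(5) · μ(215/5) = 2 · -1 = -2
  d = 43: d(43) · μ(215/43) = 2 · -1 = -2
  d = 215: d(215) · μ(215/215) = 4 · 1 = 4
Summing: (d * μ)(215) = 1 + -2 + -2 + 4 = 1.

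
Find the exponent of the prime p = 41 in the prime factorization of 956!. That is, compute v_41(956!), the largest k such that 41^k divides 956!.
v_41(956!) = 23

Legendre's formula: v_p(n!) = Σ_{k ≥ 1} ⌊n / p^k⌋. For p = 41, n = 956, the terms are:
  ⌊956/41^1⌋ = ⌊956/41⌋ = 23
(the next term ⌊956/41^2⌋ = 0, terminating the sum). Summing: v_41(956!) = 23 = 23.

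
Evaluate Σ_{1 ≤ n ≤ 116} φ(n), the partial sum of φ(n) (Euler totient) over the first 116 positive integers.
Σ_{n ≤ 116} φ(n) = 4128

Compute φ(n) for each 1 ≤ n ≤ 116: φ(1) = 1, φ(2) = 1, φ(3) = 2, φ(4) = 2, φ(5) = 4, φ(6) = 2, φ(7) = 6, φ(8) = 4, φ(9) = 6, φ(10) = 4, φ(11) = 10, φ(12) = 4, φ(13) = 12, φ(14) = 6, φ(15) = 8, φ(16) = 8, φ(17) = 16, φ(18) = 6, φ(19) = 18, φ(20) = 8, φ(21) = 12, φ(22) = 10, φ(23) = 22, φ(24) = 8, φ(25) = 20, φ(26) = 12, φ(27) = 18, φ(28) = 12, φ(29) = 28, φ(30) = 8, φ(31) = 30, φ(32) = 16, φ(33) = 20, φ(34) = 16, φ(35) = 24, φ(36) = 12, φ(37) = 36, φ(38) = 18, φ(39) = 24, φ(40) = 16, φ(41) = 40, φ(42) = 12, φ(43) = 42, φ(44) = 20, φ(45) = 24, φ(46) = 22, φ(47) = 46, φ(48) = 16, φ(49) = 42, φ(50) = 20, φ(51) = 32, φ(52) = 24, φ(53) = 52, φ(54) = 18, φ(55) = 40, φ(56) = 24, φ(57) = 36, φ(58) = 28, φ(59) = 58, φ(60) = 16, φ(61) = 60, φ(62) = 30, φ(63) = 36, φ(64) = 32, φ(65) = 48, φ(66) = 20, φ(67) = 66, φ(68) = 32, φ(69) = 44, φ(70) = 24, φ(71) = 70, φ(72) = 24, φ(73) = 72, φ(74) = 36, φ(75) = 40, φ(76) = 36, φ(77) = 60, φ(78) = 24, φ(79) = 78, φ(80) = 32, φ(81) = 54, φ(82) = 40, φ(83) = 82, φ(84) = 24, φ(85) = 64, φ(86) = 42, φ(87) = 56, φ(88) = 40, φ(89) = 88, φ(90) = 24, φ(91) = 72, φ(92) = 44, φ(93) = 60, φ(94) = 46, φ(95) = 72, φ(96) = 32, φ(97) = 96, φ(98) = 42, φ(99) = 60, φ(100) = 40, φ(101) = 100, φ(102) = 32, φ(103) = 102, φ(104) = 48, φ(105) = 48, φ(106) = 52, φ(107) = 106, φ(108) = 36, φ(109) = 108, φ(110) = 40, φ(111) = 72, φ(112) = 48, φ(113) = 112, φ(114) = 36, φ(115) = 88, φ(116) = 56. Summing all 116 values: 4128. (Average order: Σ_{n ≤ x} φ(n) ~ (3/π²) x². For x = 116, (3/π²)·116² ≈ 4090.13.)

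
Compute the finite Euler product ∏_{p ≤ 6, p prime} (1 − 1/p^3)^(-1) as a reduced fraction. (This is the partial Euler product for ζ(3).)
∏ = 3375/2821

The primes p ≤ 6 are [2, 3, 5]. For each prime, (1 − 1/p^3)^(-1) = p^3 / (p^3 − 1). The product is (1 − 1/2^3)^(-1), (1 − 1/3^3)^(-1), (1 − 1/5^3)^(-1) = ∏ p^3 / (p^3 − 1) = 3375/2821.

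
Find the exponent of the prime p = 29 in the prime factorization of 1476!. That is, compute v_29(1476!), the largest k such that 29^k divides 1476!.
v_29(1476!) = 51

Legendre's formula: v_p(n!) = Σ_{k ≥ 1} ⌊n / p^k⌋. For p = 29, n = 1476, the terms are:
  ⌊1476/29^1⌋ = ⌊1476/29⌋ = 50
  ⌊1476/29^2⌋ = ⌊1476/841⌋ = 1
(the next term ⌊1476/29^3⌋ = 0, terminating the sum). Summing: v_29(1476!) = 50 + 1 = 51.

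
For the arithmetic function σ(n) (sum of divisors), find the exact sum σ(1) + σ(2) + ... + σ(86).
Σ_{n ≤ 86} σ(n) = 6109

Compute σ(n) for each 1 ≤ n ≤ 86: σ(1) = 1, σ(2) = 3, σ(3) = 4, σ(4) = 7, σ(5) = 6, σ(6) = 12, σ(7) = 8, σ(8) = 15, σ(9) = 13, σ(10) = 18, σ(11) = 12, σ(12) = 28, σ(13) = 14, σ(14) = 24, σ(15) = 24, σ(16) = 31, σ(17) = 18, σ(18) = 39, σ(19) = 20, σ(20) = 42, σ(21) = 32, σ(22) = 36, σ(23) = 24, σ(24) = 60, σ(25) = 31, σ(26) = 42, σ(27) = 40, σ(28) = 56, σ(29) = 30, σ(30) = 72, σ(31) = 32, σ(32) = 63, σ(33) = 48, σ(34) = 54, σ(35) = 48, σ(36) = 91, σ(37) = 38, σ(38) = 60, σ(39) = 56, σ(40) = 90, σ(41) = 42, σ(42) = 96, σ(43) = 44, σ(44) = 84, σ(45) = 78, σ(46) = 72, σ(47) = 48, σ(48) = 124, σ(49) = 57, σ(50) = 93, σ(51) = 72, σ(52) = 98, σ(53) = 54, σ(54) = 120, σ(55) = 72, σ(56) = 120, σ(57) = 80, σ(58) = 90, σ(59) = 60, σ(60) = 168, σ(61) = 62, σ(62) = 96, σ(63) = 104, σ(64) = 127, σ(65) = 84, σ(66) = 144, σ(67) = 68, σ(68) = 126, σ(69) = 96, σ(70) = 144, σ(71) = 72, σ(72) = 195, σ(73) = 74, σ(74) = 114, σ(75) = 124, σ(76) = 140, σ(77) = 96, σ(78) = 168, σ(79) = 80, σ(80) = 186, σ(81) = 121, σ(82) = 126, σ(83) = 84, σ(84) = 224, σ(85) = 108, σ(86) = 132. Summing all 86 values: 6109. (Average order: Σ_{n ≤ x} σ(n) ~ (π²/12) x². For x = 86, (π²/12)·86² ≈ 6082.97.)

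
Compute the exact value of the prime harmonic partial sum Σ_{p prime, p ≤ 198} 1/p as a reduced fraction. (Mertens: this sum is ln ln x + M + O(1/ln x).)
Σ 1/p = 76196574135067008118914163673288637004399442476398684669741544152346284384175423/39195588149163123383161804554421175259738677336198748467804183290796540382737190

π(198) = 45, so the primes ≤ 198 are [2, 3, 5, 7, 11, 13, 17, 19, 23, 29, 31, 37, 41, 43, 47, 53, 59, 61, 67, 71, 73, 79, 83, 89, 97, 101, 103, 107, 109, 113, 127, 131, 137, 139, 149, 151, 157, 163, 167, 173, 179, 181, 191, 193, 197]. Summing 1/p over these primes: 76196574135067008118914163673288637004399442476398684669741544152346284384175423/39195588149163123383161804554421175259738677336198748467804183290796540382737190 ≈ 1.9440. Mertens estimate ln ln(198) + 0.2615 ≈ 1.9270.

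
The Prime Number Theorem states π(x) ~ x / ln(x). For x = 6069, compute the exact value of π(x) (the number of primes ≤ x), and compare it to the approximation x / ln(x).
π(6069) = 791;  x/ln(x) ≈ 696.71;  relative error ≈ 11.92%.

Directly count primes up to 6069: π(6069) = 791. The PNT approximation gives 6069/ln(6069) ≈ 6069/8.71095 ≈ 696.71. Relative error (π(x) − x/ln(x)) / π(x) ≈ 11.92%; the approximation is known to undercount slightly (Li(x) is a better estimate).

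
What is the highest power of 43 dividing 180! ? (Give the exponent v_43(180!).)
v_43(180!) = 4

Legendre's formula: v_p(n!) = Σ_{k ≥ 1} ⌊n / p^k⌋. For p = 43, n = 180, the terms are:
  ⌊180/43^1⌋ = ⌊180/43⌋ = 4
(the next term ⌊180/43^2⌋ = 0, terminating the sum). Summing: v_43(180!) = 4 = 4.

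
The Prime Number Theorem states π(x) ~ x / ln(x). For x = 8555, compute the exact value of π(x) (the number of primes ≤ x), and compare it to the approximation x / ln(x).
π(8555) = 1066;  x/ln(x) ≈ 944.86;  relative error ≈ 11.36%.

Directly count primes up to 8555: π(8555) = 1066. The PNT approximation gives 8555/ln(8555) ≈ 8555/9.05427 ≈ 944.86. Relative error (π(x) − x/ln(x)) / π(x) ≈ 11.36%; the approximation is known to undercount slightly (Li(x) is a better estimate).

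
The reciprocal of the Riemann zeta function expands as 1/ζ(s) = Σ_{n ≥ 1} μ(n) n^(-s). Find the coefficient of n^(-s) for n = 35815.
μ(35815) = 1

Factor n = 35815 = 5 · 13 · 19 · 29. μ(n) = 0 if any exponent ≥ 2 (not squarefree); otherwise μ(n) = (−1)^{ω(n)} where ω(n) is the number of distinct prime factors. Applying: μ(35815) = 1.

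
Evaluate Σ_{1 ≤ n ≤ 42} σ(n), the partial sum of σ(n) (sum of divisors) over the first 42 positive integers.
Σ_{n ≤ 42} σ(n) = 1480

Compute σ(n) for each 1 ≤ n ≤ 42: σ(1) = 1, σ(2) = 3, σ(3) = 4, σ(4) = 7, σ(5) = 6, σ(6) = 12, σ(7) = 8, σ(8) = 15, σ(9) = 13, σ(10) = 18, σ(11) = 12, σ(12) = 28, σ(13) = 14, σ(14) = 24, σ(15) = 24, σ(16) = 31, σ(17) = 18, σ(18) = 39, σ(19) = 20, σ(20) = 42, σ(21) = 32, σ(22) = 36, σ(23) = 24, σ(24) = 60, σ(25) = 31, σ(26) = 42, σ(27) = 40, σ(28) = 56, σ(29) = 30, σ(30) = 72, σ(31) = 32, σ(32) = 63, σ(33) = 48, σ(34) = 54, σ(35) = 48, σ(36) = 91, σ(37) = 38, σ(38) = 60, σ(39) = 56, σ(40) = 90, σ(41) = 42, σ(42) = 96. Summing all 42 values: 1480. (Average order: Σ_{n ≤ x} σ(n) ~ (π²/12) x². For x = 42, (π²/12)·42² ≈ 1450.83.)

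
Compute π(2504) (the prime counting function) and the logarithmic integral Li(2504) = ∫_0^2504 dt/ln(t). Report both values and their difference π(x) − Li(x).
π(2504) = 368;  Li(2504) ≈ 380.12;  π(x) − Li(x) ≈ -12.12.

Direct count of primes ≤ 2504 gives π(2504) = 368. Numerical evaluation of the logarithmic integral gives Li(2504) ≈ 380.12. The difference π(x) − Li(x) ≈ -12.12 is typically negative for small/moderate x (Li(x) overestimates), though Littlewood's theorem shows this sign changes infinitely often.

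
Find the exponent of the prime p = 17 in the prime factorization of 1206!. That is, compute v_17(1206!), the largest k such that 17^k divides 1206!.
v_17(1206!) = 74

Legendre's formula: v_p(n!) = Σ_{k ≥ 1} ⌊n / p^k⌋. For p = 17, n = 1206, the terms are:
  ⌊1206/17^1⌋ = ⌊1206/17⌋ = 70
  ⌊1206/17^2⌋ = ⌊1206/289⌋ = 4
(the next term ⌊1206/17^3⌋ = 0, terminating the sum). Summing: v_17(1206!) = 70 + 4 = 74.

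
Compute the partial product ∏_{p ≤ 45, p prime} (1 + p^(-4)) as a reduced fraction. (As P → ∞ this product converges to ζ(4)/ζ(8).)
∏ = 9797980044774469102330603903164632306176249714317508104704/9089648120265456627180951239843248289566061362769110535625

The primes p ≤ 45 are [2, 3, 5, 7, 11, 13, 17, 19, 23, 29, 31, 37, 41, 43]. For each, (1 + 1/p^4) = (p^4 + 1)/p^4. Multiplying these fractions over p ∈ [2, 3, 5, 7, 11, 13, 17, 19, 23, 29, 31, 37, 41, 43] gives 9797980044774469102330603903164632306176249714317508104704/9089648120265456627180951239843248289566061362769110535625. (In the limit P → ∞ this tends to ζ(4)/ζ(8).)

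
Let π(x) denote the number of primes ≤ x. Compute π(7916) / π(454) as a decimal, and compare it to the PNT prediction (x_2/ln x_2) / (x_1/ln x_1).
π(7916)/π(454) = 999/87 ≈ 11.4828;  PNT prediction ≈ 11.8837.

π(454) = 87 and π(7916) = 999, so π(7916)/π(454) ≈ 11.4828. The PNT-predicted ratio is (7916/ln(7916)) / (454/ln(454)) ≈ 11.8837. The two agree to within a few percent, as expected.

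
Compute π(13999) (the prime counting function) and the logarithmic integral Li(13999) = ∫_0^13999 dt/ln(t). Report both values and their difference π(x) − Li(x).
π(13999) = 1652;  Li(13999) ≈ 1672.15;  π(x) − Li(x) ≈ -20.15.

Direct count of primes ≤ 13999 gives π(13999) = 1652. Numerical evaluation of the logarithmic integral gives Li(13999) ≈ 1672.15. The difference π(x) − Li(x) ≈ -20.15 is typically negative for small/moderate x (Li(x) overestimates), though Littlewood's theorem shows this sign changes infinitely often.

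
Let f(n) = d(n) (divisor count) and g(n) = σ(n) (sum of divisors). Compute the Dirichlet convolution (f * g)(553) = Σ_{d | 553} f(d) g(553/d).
(d * σ)(553) = 820

Divisors of 553: [1, 7, 79, 553]. For each d | 553:
  d = 1: d(1) · σ(553/1) = 1 · 640 = 640
  d = 7: d(7) · σ(553/7) = 2 · 80 = 160
  d = 79: d(79) · σ(553/79) = 2 · 8 = 16
  d = 553: d(553) · σ(553/553) = 4 · 1 = 4
Summing: (d * σ)(553) = 640 + 160 + 16 + 4 = 820.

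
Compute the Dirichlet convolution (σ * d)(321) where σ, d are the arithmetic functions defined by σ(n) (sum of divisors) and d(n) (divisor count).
(σ * d)(321) = 660

Divisors of 321: [1, 3, 107, 321]. For each d | 321:
  d = 1: σ(1) · d(321/1) = 1 · 4 = 4
  d = 3: σ(3) · d(321/3) = 4 · 2 = 8
  d = 107: σ(107) · d(321/107) = 108 · 2 = 216
  d = 321: σ(321) · d(321/321) = 432 · 1 = 432
Summing: (σ * d)(321) = 4 + 8 + 216 + 432 = 660.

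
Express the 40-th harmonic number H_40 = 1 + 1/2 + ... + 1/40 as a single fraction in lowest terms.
H_40 = 2078178381193813/485721041551200

Direct summation: H_40 = 1 + 1/2 + ... + 1/40. The least common denominator is lcm(1, ..., 40) = 5342931457063200; over this denominator the numerator is 5342931457063200 + 2671465728531600 + 1780977152354400 + 1335732864265800 + 1068586291412640 + 890488576177200 + 763275922437600 + 667866432132900 + 593659050784800 + 534293145706320 + 485721041551200 + 445244288088600 + 410994727466400 + 381637961218800 + 356195430470880 + 333933216066450 + 314290085709600 + 296829525392400 + 281206918792800 + 267146572853160 + 254425307479200 + 242860520775600 + 232301367698400 + 222622144044300 + 213717258282528 + 205497363733200 + 197886350261600 + 190818980609400 + 184239015760800 + 178097715235440 + 172352627647200 + 166966608033225 + 161907013850400 + 157145042854800 + 152655184487520 + 148414762696200 + 144403552893600 + 140603459396400 + 136998242488800 + 133573286426580 = 22859962193131943, so H_40 = 22859962193131943/5342931457063200; reducing by gcd(22859962193131943, 5342931457063200) = 11 gives 2078178381193813/485721041551200 ≈ 4.27854. (The PNT-adjacent estimate ln(40) + γ ≈ 4.26610 matches within O(1/n).)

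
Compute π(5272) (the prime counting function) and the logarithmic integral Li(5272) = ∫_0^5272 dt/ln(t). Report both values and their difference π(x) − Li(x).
π(5272) = 698;  Li(5272) ≈ 716.12;  π(x) − Li(x) ≈ -18.12.

Direct count of primes ≤ 5272 gives π(5272) = 698. Numerical evaluation of the logarithmic integral gives Li(5272) ≈ 716.12. The difference π(x) − Li(x) ≈ -18.12 is typically negative for small/moderate x (Li(x) overestimates), though Littlewood's theorem shows this sign changes infinitely often.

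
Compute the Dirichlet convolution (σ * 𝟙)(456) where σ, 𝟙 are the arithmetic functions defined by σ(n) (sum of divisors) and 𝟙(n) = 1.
(σ * 𝟙)(456) = 2730

Divisors of 456: [1, 2, 3, 4, 6, 8, 12, 19, 24, 38, 57, 76, 114, 152, 228, 456]. For each d | 456:
  d = 1: σ(1) · 𝟙(456/1) = 1 · 1 = 1
  d = 2: σ(2) · 𝟙(456/2) = 3 · 1 = 3
  d = 3: σ(3) · 𝟙(456/3) = 4 · 1 = 4
  d = 4: σ(4) · 𝟙(456/4) = 7 · 1 = 7
  d = 6: σ(6) · 𝟙(456/6) = 12 · 1 = 12
  d = 8: σ(8) · 𝟙(456/8) = 15 · 1 = 15
  d = 12: σ(12) · 𝟙(456/12) = 28 · 1 = 28
  d = 19: σ(19) · 𝟙(456/19) = 20 · 1 = 20
  d = 24: σ(24) · 𝟙(456/24) = 60 · 1 = 60
  d = 38: σ(38) · 𝟙(456/38) = 60 · 1 = 60
  d = 57: σ(57) · 𝟙(456/57) = 80 · 1 = 80
  d = 76: σ(76) · 𝟙(456/76) = 140 · 1 = 140
  d = 114: σ(114) · 𝟙(456/114) = 240 · 1 = 240
  d = 152: σ(152) · 𝟙(456/152) = 300 · 1 = 300
  d = 228: σ(228) · 𝟙(456/228) = 560 · 1 = 560
  d = 456: σ(456) · 𝟙(456/456) = 1200 · 1 = 1200
Summing: (σ * 𝟙)(456) = 1 + 3 + 4 + 7 + 12 + 15 + 28 + 20 + 60 + 60 + 80 + 140 + 240 + 300 + 560 + 1200 = 2730.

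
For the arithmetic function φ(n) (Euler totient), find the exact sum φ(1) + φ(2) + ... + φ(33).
Σ_{n ≤ 33} φ(n) = 344

Compute φ(n) for each 1 ≤ n ≤ 33: φ(1) = 1, φ(2) = 1, φ(3) = 2, φ(4) = 2, φ(5) = 4, φ(6) = 2, φ(7) = 6, φ(8) = 4, φ(9) = 6, φ(10) = 4, φ(11) = 10, φ(12) = 4, φ(13) = 12, φ(14) = 6, φ(15) = 8, φ(16) = 8, φ(17) = 16, φ(18) = 6, φ(19) = 18, φ(20) = 8, φ(21) = 12, φ(22) = 10, φ(23) = 22, φ(24) = 8, φ(25) = 20, φ(26) = 12, φ(27) = 18, φ(28) = 12, φ(29) = 28, φ(30) = 8, φ(31) = 30, φ(32) = 16, φ(33) = 20. Summing all 33 values: 344. (Average order: Σ_{n ≤ x} φ(n) ~ (3/π²) x². For x = 33, (3/π²)·33² ≈ 331.02.)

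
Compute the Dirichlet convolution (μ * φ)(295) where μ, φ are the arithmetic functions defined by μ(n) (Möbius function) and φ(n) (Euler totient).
(μ * φ)(295) = 171

Divisors of 295: [1, 5, 59, 295]. For each d | 295:
  d = 1: μ(1) · φ(295/1) = 1 · 232 = 232
  d = 5: μ(5) · φ(295/5) = -1 · 58 = -58
  d = 59: μ(59) · φ(295/59) = -1 · 4 = -4
  d = 295: μ(295) · φ(295/295) = 1 · 1 = 1
Summing: (μ * φ)(295) = 232 + -58 + -4 + 1 = 171.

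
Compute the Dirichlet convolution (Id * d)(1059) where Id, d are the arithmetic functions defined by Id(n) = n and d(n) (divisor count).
(Id * d)(1059) = 1775

Divisors of 1059: [1, 3, 353, 1059]. For each d | 1059:
  d = 1: Id(1) · d(1059/1) = 1 · 4 = 4
  d = 3: Id(3) · d(1059/3) = 3 · 2 = 6
  d = 353: Id(353) · d(1059/353) = 353 · 2 = 706
  d = 1059: Id(1059) · d(1059/1059) = 1059 · 1 = 1059
Summing: (Id * d)(1059) = 4 + 6 + 706 + 1059 = 1775.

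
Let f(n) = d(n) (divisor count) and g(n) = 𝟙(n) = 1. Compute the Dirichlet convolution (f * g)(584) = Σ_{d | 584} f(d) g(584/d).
(d * 𝟙)(584) = 30

Divisors of 584: [1, 2, 4, 8, 73, 146, 292, 584]. For each d | 584:
  d = 1: d(1) · 𝟙(584/1) = 1 · 1 = 1
  d = 2: d(2) · 𝟙(584/2) = 2 · 1 = 2
  d = 4: d(4) · 𝟙(584/4) = 3 · 1 = 3
  d = 8: d(8) · 𝟙(584/8) = 4 · 1 = 4
  d = 73: d(73) · 𝟙(584/73) = 2 · 1 = 2
  d = 146: d(146) · 𝟙(584/146) = 4 · 1 = 4
  d = 292: d(292) · 𝟙(584/292) = 6 · 1 = 6
  d = 584: d(584) · 𝟙(584/584) = 8 · 1 = 8
Summing: (d * 𝟙)(584) = 1 + 2 + 3 + 4 + 2 + 4 + 6 + 8 = 30.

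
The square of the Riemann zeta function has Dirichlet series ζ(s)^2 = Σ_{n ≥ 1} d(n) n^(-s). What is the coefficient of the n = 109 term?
d(109) = 2

ζ(s)^2 = (Σ 1/m^s)(Σ 1/k^s). The coefficient of 1/n^s in the product is the number of ordered pairs (m, k) with mk = n, which equals d(n). For n = 109, divisors are [1, 109], so d(109) = 2.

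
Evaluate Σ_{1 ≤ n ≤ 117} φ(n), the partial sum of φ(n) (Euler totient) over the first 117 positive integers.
Σ_{n ≤ 117} φ(n) = 4200

Compute φ(n) for each 1 ≤ n ≤ 117: φ(1) = 1, φ(2) = 1, φ(3) = 2, φ(4) = 2, φ(5) = 4, φ(6) = 2, φ(7) = 6, φ(8) = 4, φ(9) = 6, φ(10) = 4, φ(11) = 10, φ(12) = 4, φ(13) = 12, φ(14) = 6, φ(15) = 8, φ(16) = 8, φ(17) = 16, φ(18) = 6, φ(19) = 18, φ(20) = 8, φ(21) = 12, φ(22) = 10, φ(23) = 22, φ(24) = 8, φ(25) = 20, φ(26) = 12, φ(27) = 18, φ(28) = 12, φ(29) = 28, φ(30) = 8, φ(31) = 30, φ(32) = 16, φ(33) = 20, φ(34) = 16, φ(35) = 24, φ(36) = 12, φ(37) = 36, φ(38) = 18, φ(39) = 24, φ(40) = 16, φ(41) = 40, φ(42) = 12, φ(43) = 42, φ(44) = 20, φ(45) = 24, φ(46) = 22, φ(47) = 46, φ(48) = 16, φ(49) = 42, φ(50) = 20, φ(51) = 32, φ(52) = 24, φ(53) = 52, φ(54) = 18, φ(55) = 40, φ(56) = 24, φ(57) = 36, φ(58) = 28, φ(59) = 58, φ(60) = 16, φ(61) = 60, φ(62) = 30, φ(63) = 36, φ(64) = 32, φ(65) = 48, φ(66) = 20, φ(67) = 66, φ(68) = 32, φ(69) = 44, φ(70) = 24, φ(71) = 70, φ(72) = 24, φ(73) = 72, φ(74) = 36, φ(75) = 40, φ(76) = 36, φ(77) = 60, φ(78) = 24, φ(79) = 78, φ(80) = 32, φ(81) = 54, φ(82) = 40, φ(83) = 82, φ(84) = 24, φ(85) = 64, φ(86) = 42, φ(87) = 56, φ(88) = 40, φ(89) = 88, φ(90) = 24, φ(91) = 72, φ(92) = 44, φ(93) = 60, φ(94) = 46, φ(95) = 72, φ(96) = 32, φ(97) = 96, φ(98) = 42, φ(99) = 60, φ(100) = 40, φ(101) = 100, φ(102) = 32, φ(103) = 102, φ(104) = 48, φ(105) = 48, φ(106) = 52, φ(107) = 106, φ(108) = 36, φ(109) = 108, φ(110) = 40, φ(111) = 72, φ(112) = 48, φ(113) = 112, φ(114) = 36, φ(115) = 88, φ(116) = 56, φ(117) = 72. Summing all 117 values: 4200. (Average order: Σ_{n ≤ x} φ(n) ~ (3/π²) x². For x = 117, (3/π²)·117² ≈ 4160.96.)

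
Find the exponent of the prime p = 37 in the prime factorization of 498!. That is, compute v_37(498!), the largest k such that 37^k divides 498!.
v_37(498!) = 13

Legendre's formula: v_p(n!) = Σ_{k ≥ 1} ⌊n / p^k⌋. For p = 37, n = 498, the terms are:
  ⌊498/37^1⌋ = ⌊498/37⌋ = 13
(the next term ⌊498/37^2⌋ = 0, terminating the sum). Summing: v_37(498!) = 13 = 13.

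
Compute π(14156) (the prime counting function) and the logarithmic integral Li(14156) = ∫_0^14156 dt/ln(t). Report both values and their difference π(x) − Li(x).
π(14156) = 1666;  Li(14156) ≈ 1688.59;  π(x) − Li(x) ≈ -22.59.

Direct count of primes ≤ 14156 gives π(14156) = 1666. Numerical evaluation of the logarithmic integral gives Li(14156) ≈ 1688.59. The difference π(x) − Li(x) ≈ -22.59 is typically negative for small/moderate x (Li(x) overestimates), though Littlewood's theorem shows this sign changes infinitely often.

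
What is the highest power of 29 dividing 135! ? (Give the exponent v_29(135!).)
v_29(135!) = 4

Legendre's formula: v_p(n!) = Σ_{k ≥ 1} ⌊n / p^k⌋. For p = 29, n = 135, the terms are:
  ⌊135/29^1⌋ = ⌊135/29⌋ = 4
(the next term ⌊135/29^2⌋ = 0, terminating the sum). Summing: v_29(135!) = 4 = 4.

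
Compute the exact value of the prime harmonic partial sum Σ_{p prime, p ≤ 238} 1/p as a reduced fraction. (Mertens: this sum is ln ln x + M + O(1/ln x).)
Σ 1/p = 8762990377702925264993654890050782886250854676753323401606562622367345144099360398279019780479/4445236185272185438169240794291312557432222642727183809026451438704160103479600800432029464270

π(238) = 51, so the primes ≤ 238 are [2, 3, 5, 7, 11, 13, 17, 19, 23, 29, 31, 37, 41, 43, 47, 53, 59, 61, 67, 71, 73, 79, 83, 89, 97, 101, 103, 107, 109, 113, 127, 131, 137, 139, 149, 151, 157, 163, 167, 173, 179, 181, 191, 193, 197, 199, 211, 223, 227, 229, 233]. Summing 1/p over these primes: 8762990377702925264993654890050782886250854676753323401606562622367345144099360398279019780479/4445236185272185438169240794291312557432222642727183809026451438704160103479600800432029464270 ≈ 1.9713. Mertens estimate ln ln(238) + 0.2615 ≈ 1.9612.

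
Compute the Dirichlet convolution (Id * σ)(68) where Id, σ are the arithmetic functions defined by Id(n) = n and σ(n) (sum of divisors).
(Id * σ)(68) = 595

Divisors of 68: [1, 2, 4, 17, 34, 68]. For each d | 68:
  d = 1: Id(1) · σ(68/1) = 1 · 126 = 126
  d = 2: Id(2) · σ(68/2) = 2 · 54 = 108
  d = 4: Id(4) · σ(68/4) = 4 · 18 = 72
  d = 17: Id(17) · σ(68/17) = 17 · 7 = 119
  d = 34: Id(34) · σ(68/34) = 34 · 3 = 102
  d = 68: Id(68) · σ(68/68) = 68 · 1 = 68
Summing: (Id * σ)(68) = 126 + 108 + 72 + 119 + 102 + 68 = 595.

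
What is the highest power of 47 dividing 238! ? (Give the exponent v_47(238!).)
v_47(238!) = 5

Legendre's formula: v_p(n!) = Σ_{k ≥ 1} ⌊n / p^k⌋. For p = 47, n = 238, the terms are:
  ⌊238/47^1⌋ = ⌊238/47⌋ = 5
(the next term ⌊238/47^2⌋ = 0, terminating the sum). Summing: v_47(238!) = 5 = 5.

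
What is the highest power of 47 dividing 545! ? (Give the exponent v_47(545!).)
v_47(545!) = 11

Legendre's formula: v_p(n!) = Σ_{k ≥ 1} ⌊n / p^k⌋. For p = 47, n = 545, the terms are:
  ⌊545/47^1⌋ = ⌊545/47⌋ = 11
(the next term ⌊545/47^2⌋ = 0, terminating the sum). Summing: v_47(545!) = 11 = 11.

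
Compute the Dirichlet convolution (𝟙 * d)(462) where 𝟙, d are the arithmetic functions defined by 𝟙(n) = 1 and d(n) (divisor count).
(𝟙 * d)(462) = 81

Divisors of 462: [1, 2, 3, 6, 7, 11, 14, 21, 22, 33, 42, 66, 77, 154, 231, 462]. For each d | 462:
  d = 1: 𝟙(1) · d(462/1) = 1 · 16 = 16
  d = 2: 𝟙(2) · d(462/2) = 1 · 8 = 8
  d = 3: 𝟙(3) · d(462/3) = 1 · 8 = 8
  d = 6: 𝟙(6) · d(462/6) = 1 · 4 = 4
  d = 7: 𝟙(7) · d(462/7) = 1 · 8 = 8
  d = 11: 𝟙(11) · d(462/11) = 1 · 8 = 8
  d = 14: 𝟙(14) · d(462/14) = 1 · 4 = 4
  d = 21: 𝟙(21) · d(462/21) = 1 · 4 = 4
  d = 22: 𝟙(22) · d(462/22) = 1 · 4 = 4
  d = 33: 𝟙(33) · d(462/33) = 1 · 4 = 4
  d = 42: 𝟙(42) · d(462/42) = 1 · 2 = 2
  d = 66: 𝟙(66) · d(462/66) = 1 · 2 = 2
  d = 77: 𝟙(77) · d(462/77) = 1 · 4 = 4
  d = 154: 𝟙(154) · d(462/154) = 1 · 2 = 2
  d = 231: 𝟙(231) · d(462/231) = 1 · 2 = 2
  d = 462: 𝟙(462) · d(462/462) = 1 · 1 = 1
Summing: (𝟙 * d)(462) = 16 + 8 + 8 + 4 + 8 + 8 + 4 + 4 + 4 + 4 + 2 + 2 + 4 + 2 + 2 + 1 = 81.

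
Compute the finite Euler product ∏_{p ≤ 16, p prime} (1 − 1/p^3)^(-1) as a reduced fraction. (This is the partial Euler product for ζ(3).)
∏ = 39364325/32767248

The primes p ≤ 16 are [2, 3, 5, 7, 11, 13]. For each prime, (1 − 1/p^3)^(-1) = p^3 / (p^3 − 1). The product is (1 − 1/2^3)^(-1), (1 − 1/3^3)^(-1), (1 − 1/5^3)^(-1), (1 − 1/7^3)^(-1), (1 − 1/11^3)^(-1), (1 − 1/13^3)^(-1) = ∏ p^3 / (p^3 − 1) = 39364325/32767248.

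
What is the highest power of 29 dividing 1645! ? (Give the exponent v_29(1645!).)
v_29(1645!) = 57

Legendre's formula: v_p(n!) = Σ_{k ≥ 1} ⌊n / p^k⌋. For p = 29, n = 1645, the terms are:
  ⌊1645/29^1⌋ = ⌊1645/29⌋ = 56
  ⌊1645/29^2⌋ = ⌊1645/841⌋ = 1
(the next term ⌊1645/29^3⌋ = 0, terminating the sum). Summing: v_29(1645!) = 56 + 1 = 57.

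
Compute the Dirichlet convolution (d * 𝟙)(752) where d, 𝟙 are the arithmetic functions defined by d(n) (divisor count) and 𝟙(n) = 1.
(d * 𝟙)(752) = 45

Divisors of 752: [1, 2, 4, 8, 16, 47, 94, 188, 376, 752]. For each d | 752:
  d = 1: d(1) · 𝟙(752/1) = 1 · 1 = 1
  d = 2: d(2) · 𝟙(752/2) = 2 · 1 = 2
  d = 4: d(4) · 𝟙(752/4) = 3 · 1 = 3
  d = 8: d(8) · 𝟙(752/8) = 4 · 1 = 4
  d = 16: d(16) · 𝟙(752/16) = 5 · 1 = 5
  d = 47: d(47) · 𝟙(752/47) = 2 · 1 = 2
  d = 94: d(94) · 𝟙(752/94) = 4 · 1 = 4
  d = 188: d(188) · 𝟙(752/188) = 6 · 1 = 6
  d = 376: d(376) · 𝟙(752/376) = 8 · 1 = 8
  d = 752: d(752) · 𝟙(752/752) = 10 · 1 = 10
Summing: (d * 𝟙)(752) = 1 + 2 + 3 + 4 + 5 + 2 + 4 + 6 + 8 + 10 = 45.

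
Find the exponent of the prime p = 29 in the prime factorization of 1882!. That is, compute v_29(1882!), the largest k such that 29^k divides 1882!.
v_29(1882!) = 66

Legendre's formula: v_p(n!) = Σ_{k ≥ 1} ⌊n / p^k⌋. For p = 29, n = 1882, the terms are:
  ⌊1882/29^1⌋ = ⌊1882/29⌋ = 64
  ⌊1882/29^2⌋ = ⌊1882/841⌋ = 2
(the next term ⌊1882/29^3⌋ = 0, terminating the sum). Summing: v_29(1882!) = 64 + 2 = 66.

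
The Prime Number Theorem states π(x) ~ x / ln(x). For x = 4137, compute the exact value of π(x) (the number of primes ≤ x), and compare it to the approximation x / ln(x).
π(4137) = 569;  x/ln(x) ≈ 496.77;  relative error ≈ 12.69%.

Directly count primes up to 4137: π(4137) = 569. The PNT approximation gives 4137/ln(4137) ≈ 4137/8.32773 ≈ 496.77. Relative error (π(x) − x/ln(x)) / π(x) ≈ 12.69%; the approximation is known to undercount slightly (Li(x) is a better estimate).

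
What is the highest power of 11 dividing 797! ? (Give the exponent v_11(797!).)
v_11(797!) = 78

Legendre's formula: v_p(n!) = Σ_{k ≥ 1} ⌊n / p^k⌋. For p = 11, n = 797, the terms are:
  ⌊797/11^1⌋ = ⌊797/11⌋ = 72
  ⌊797/11^2⌋ = ⌊797/121⌋ = 6
(the next term ⌊797/11^3⌋ = 0, terminating the sum). Summing: v_11(797!) = 72 + 6 = 78.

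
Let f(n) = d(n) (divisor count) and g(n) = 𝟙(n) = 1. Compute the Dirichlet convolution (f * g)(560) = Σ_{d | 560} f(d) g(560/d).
(d * 𝟙)(560) = 135

Divisors of 560: [1, 2, 4, 5, 7, 8, 10, 14, 16, 20, 28, 35, 40, 56, 70, 80, 112, 140, 280, 560]. For each d | 560:
  d = 1: d(1) · 𝟙(560/1) = 1 · 1 = 1
  d = 2: d(2) · 𝟙(560/2) = 2 · 1 = 2
  d = 4: d(4) · 𝟙(560/4) = 3 · 1 = 3
  d = 5: d(5) · 𝟙(560/5) = 2 · 1 = 2
  d = 7: d(7) · 𝟙(560/7) = 2 · 1 = 2
  d = 8: d(8) · 𝟙(560/8) = 4 · 1 = 4
  d = 10: d(10) · 𝟙(560/10) = 4 · 1 = 4
  d = 14: d(14) · 𝟙(560/14) = 4 · 1 = 4
  d = 16: d(16) · 𝟙(560/16) = 5 · 1 = 5
  d = 20: d(20) · 𝟙(560/20) = 6 · 1 = 6
  d = 28: d(28) · 𝟙(560/28) = 6 · 1 = 6
  d = 35: d(35) · 𝟙(560/35) = 4 · 1 = 4
  d = 40: d(40) · 𝟙(560/40) = 8 · 1 = 8
  d = 56: d(56) · 𝟙(560/56) = 8 · 1 = 8
  d = 70: d(70) · 𝟙(560/70) = 8 · 1 = 8
  d = 80: d(80) · 𝟙(560/80) = 10 · 1 = 10
  d = 112: d(112) · 𝟙(560/112) = 10 · 1 = 10
  d = 140: d(140) · 𝟙(560/140) = 12 · 1 = 12
  d = 280: d(280) · 𝟙(560/280) = 16 · 1 = 16
  d = 560: d(560) · 𝟙(560/560) = 20 · 1 = 20
Summing: (d * 𝟙)(560) = 1 + 2 + 3 + 2 + 2 + 4 + 4 + 4 + 5 + 6 + 6 + 4 + 8 + 8 + 8 + 10 + 10 + 12 + 16 + 20 = 135.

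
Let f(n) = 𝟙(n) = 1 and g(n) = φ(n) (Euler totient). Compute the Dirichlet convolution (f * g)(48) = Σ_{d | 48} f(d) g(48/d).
(𝟙 * φ)(48) = 48

Divisors of 48: [1, 2, 3, 4, 6, 8, 12, 16, 24, 48]. For each d | 48:
  d = 1: 𝟙(1) · φ(48/1) = 1 · 16 = 16
  d = 2: 𝟙(2) · φ(48/2) = 1 · 8 = 8
  d = 3: 𝟙(3) · φ(48/3) = 1 · 8 = 8
  d = 4: 𝟙(4) · φ(48/4) = 1 · 4 = 4
  d = 6: 𝟙(6) · φ(48/6) = 1 · 4 = 4
  d = 8: 𝟙(8) · φ(48/8) = 1 · 2 = 2
  d = 12: 𝟙(12) · φ(48/12) = 1 · 2 = 2
  d = 16: 𝟙(16) · φ(48/16) = 1 · 2 = 2
  d = 24: 𝟙(24) · φ(48/24) = 1 · 1 = 1
  d = 48: 𝟙(48) · φ(48/48) = 1 · 1 = 1
Summing: (𝟙 * φ)(48) = 16 + 8 + 8 + 4 + 4 + 2 + 2 + 2 + 1 + 1 = 48.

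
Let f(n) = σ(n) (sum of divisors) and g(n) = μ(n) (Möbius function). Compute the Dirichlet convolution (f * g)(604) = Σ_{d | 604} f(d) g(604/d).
(σ * μ)(604) = 604

Divisors of 604: [1, 2, 4, 151, 302, 604]. For each d | 604:
  d = 1: σ(1) · μ(604/1) = 1 · 0 = 0
  d = 2: σ(2) · μ(604/2) = 3 · 1 = 3
  d = 4: σ(4) · μ(604/4) = 7 · -1 = -7
  d = 151: σ(151) · μ(604/151) = 152 · 0 = 0
  d = 302: σ(302) · μ(604/302) = 456 · -1 = -456
  d = 604: σ(604) · μ(604/604) = 1064 · 1 = 1064
Summing: (σ * μ)(604) = 0 + 3 + -7 + 0 + -456 + 1064 = 604.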